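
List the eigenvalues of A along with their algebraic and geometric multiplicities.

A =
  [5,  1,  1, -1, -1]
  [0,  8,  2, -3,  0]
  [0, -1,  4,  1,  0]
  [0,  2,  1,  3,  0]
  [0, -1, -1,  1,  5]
λ = 5: alg = 5, geom = 2

Step 1 — factor the characteristic polynomial to read off the algebraic multiplicities:
  χ_A(x) = (x - 5)^5

Step 2 — compute geometric multiplicities via the rank-nullity identity g(λ) = n − rank(A − λI):
  rank(A − (5)·I) = 3, so dim ker(A − (5)·I) = n − 3 = 2

Summary:
  λ = 5: algebraic multiplicity = 5, geometric multiplicity = 2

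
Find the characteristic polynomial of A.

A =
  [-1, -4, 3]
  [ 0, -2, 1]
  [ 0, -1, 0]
x^3 + 3*x^2 + 3*x + 1

Expanding det(x·I − A) (e.g. by cofactor expansion or by noting that A is similar to its Jordan form J, which has the same characteristic polynomial as A) gives
  χ_A(x) = x^3 + 3*x^2 + 3*x + 1
which factors as (x + 1)^3. The eigenvalues (with algebraic multiplicities) are λ = -1 with multiplicity 3.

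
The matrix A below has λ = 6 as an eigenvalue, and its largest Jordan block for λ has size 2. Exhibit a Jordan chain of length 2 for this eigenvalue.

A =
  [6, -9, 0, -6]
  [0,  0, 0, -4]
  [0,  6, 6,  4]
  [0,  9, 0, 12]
A Jordan chain for λ = 6 of length 2:
v_1 = (-9, -6, 6, 9)ᵀ
v_2 = (0, 1, 0, 0)ᵀ

Let N = A − (6)·I. We want v_2 with N^2 v_2 = 0 but N^1 v_2 ≠ 0; then v_{j-1} := N · v_j for j = 2, …, 2.

Pick v_2 = (0, 1, 0, 0)ᵀ.
Then v_1 = N · v_2 = (-9, -6, 6, 9)ᵀ.

Sanity check: (A − (6)·I) v_1 = (0, 0, 0, 0)ᵀ = 0. ✓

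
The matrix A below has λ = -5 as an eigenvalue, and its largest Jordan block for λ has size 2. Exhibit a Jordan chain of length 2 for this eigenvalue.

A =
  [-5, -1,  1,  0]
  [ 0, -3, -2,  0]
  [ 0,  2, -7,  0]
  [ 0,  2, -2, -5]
A Jordan chain for λ = -5 of length 2:
v_1 = (-1, 2, 2, 2)ᵀ
v_2 = (0, 1, 0, 0)ᵀ

Let N = A − (-5)·I. We want v_2 with N^2 v_2 = 0 but N^1 v_2 ≠ 0; then v_{j-1} := N · v_j for j = 2, …, 2.

Pick v_2 = (0, 1, 0, 0)ᵀ.
Then v_1 = N · v_2 = (-1, 2, 2, 2)ᵀ.

Sanity check: (A − (-5)·I) v_1 = (0, 0, 0, 0)ᵀ = 0. ✓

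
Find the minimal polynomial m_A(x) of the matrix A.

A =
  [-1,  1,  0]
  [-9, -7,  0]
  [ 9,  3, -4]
x^2 + 8*x + 16

The characteristic polynomial is χ_A(x) = (x + 4)^3, so the eigenvalues are known. The minimal polynomial is
  m_A(x) = Π_λ (x − λ)^{k_λ}
where k_λ is the size of the *largest* Jordan block for λ (equivalently, the smallest k with (A − λI)^k v = 0 for every generalised eigenvector v of λ).

  λ = -4: largest Jordan block has size 2, contributing (x + 4)^2

So m_A(x) = (x + 4)^2 = x^2 + 8*x + 16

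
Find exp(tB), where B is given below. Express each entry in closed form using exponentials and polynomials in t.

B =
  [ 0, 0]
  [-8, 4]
e^{tB} =
  [1, 0]
  [2 - 2*exp(4*t), exp(4*t)]

Strategy: write B = P · J · P⁻¹ where J is a Jordan canonical form, so e^{tB} = P · e^{tJ} · P⁻¹, and e^{tJ} can be computed block-by-block.

B has Jordan form
J =
  [0, 0]
  [0, 4]
(up to reordering of blocks).

Per-block formulas:
  For a 1×1 block at λ = 0: exp(t · [0]) = [e^(0t)].
  For a 1×1 block at λ = 4: exp(t · [4]) = [e^(4t)].

After assembling e^{tJ} and conjugating by P, we get:

e^{tB} =
  [1, 0]
  [2 - 2*exp(4*t), exp(4*t)]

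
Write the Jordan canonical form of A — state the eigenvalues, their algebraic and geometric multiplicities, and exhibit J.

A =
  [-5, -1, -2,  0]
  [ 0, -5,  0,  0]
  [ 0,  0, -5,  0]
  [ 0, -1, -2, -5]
J_2(-5) ⊕ J_1(-5) ⊕ J_1(-5)

The characteristic polynomial is
  det(x·I − A) = x^4 + 20*x^3 + 150*x^2 + 500*x + 625 = (x + 5)^4

Eigenvalues and multiplicities (the geometric multiplicity of λ is n − rank(A − λI), which equals the number of Jordan blocks for λ):
  λ = -5: algebraic multiplicity = 4, geometric multiplicity = 3

Determining the block sizes for each eigenvalue:
  λ = -5: 3 blocks summing to 4 forces exactly one block of size 2 and the rest size 1 → block sizes [2, 1, 1]

Assembling the blocks gives a Jordan form
J =
  [-5,  1,  0,  0]
  [ 0, -5,  0,  0]
  [ 0,  0, -5,  0]
  [ 0,  0,  0, -5]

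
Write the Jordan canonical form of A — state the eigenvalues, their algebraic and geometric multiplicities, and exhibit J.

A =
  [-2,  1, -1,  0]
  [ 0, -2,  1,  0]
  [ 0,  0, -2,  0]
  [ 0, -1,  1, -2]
J_3(-2) ⊕ J_1(-2)

The characteristic polynomial is
  det(x·I − A) = x^4 + 8*x^3 + 24*x^2 + 32*x + 16 = (x + 2)^4

Eigenvalues and multiplicities (the geometric multiplicity of λ is n − rank(A − λI), which equals the number of Jordan blocks for λ):
  λ = -2: algebraic multiplicity = 4, geometric multiplicity = 2

Determining the block sizes for each eigenvalue:
  λ = -2: with am = 4 and gm = 2, the partition is not yet determined (e.g. several partitions of 4 into 2 parts exist). Let N = A − (-2)·I. Computing rank(N^1) = 2, rank(N^2) = 1, rank(N^3) = 0; the number of blocks of size ≥ j is rank(N^{j−1}) − rank(N^j), giving [2, 1, 1]. So we have 1 block(s) of size 3, 1 block(s) of size 1 → block sizes [3, 1]

Assembling the blocks gives a Jordan form
J =
  [-2,  1,  0,  0]
  [ 0, -2,  1,  0]
  [ 0,  0, -2,  0]
  [ 0,  0,  0, -2]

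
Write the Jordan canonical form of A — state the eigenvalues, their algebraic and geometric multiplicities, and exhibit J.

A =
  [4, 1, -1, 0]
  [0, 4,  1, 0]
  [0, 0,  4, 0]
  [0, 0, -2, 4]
J_3(4) ⊕ J_1(4)

The characteristic polynomial is
  det(x·I − A) = x^4 - 16*x^3 + 96*x^2 - 256*x + 256 = (x - 4)^4

Eigenvalues and multiplicities (the geometric multiplicity of λ is n − rank(A − λI), which equals the number of Jordan blocks for λ):
  λ = 4: algebraic multiplicity = 4, geometric multiplicity = 2

Determining the block sizes for each eigenvalue:
  λ = 4: with am = 4 and gm = 2, the partition is not yet determined (e.g. several partitions of 4 into 2 parts exist). Let N = A − (4)·I. Computing rank(N^1) = 2, rank(N^2) = 1, rank(N^3) = 0; the number of blocks of size ≥ j is rank(N^{j−1}) − rank(N^j), giving [2, 1, 1]. So we have 1 block(s) of size 3, 1 block(s) of size 1 → block sizes [3, 1]

Assembling the blocks gives a Jordan form
J =
  [4, 1, 0, 0]
  [0, 4, 1, 0]
  [0, 0, 4, 0]
  [0, 0, 0, 4]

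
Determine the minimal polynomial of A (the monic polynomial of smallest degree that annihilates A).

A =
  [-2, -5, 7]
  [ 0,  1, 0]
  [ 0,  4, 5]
x^3 - 4*x^2 - 7*x + 10

The characteristic polynomial is χ_A(x) = (x - 5)*(x - 1)*(x + 2), so the eigenvalues are known. The minimal polynomial is
  m_A(x) = Π_λ (x − λ)^{k_λ}
where k_λ is the size of the *largest* Jordan block for λ (equivalently, the smallest k with (A − λI)^k v = 0 for every generalised eigenvector v of λ).

  λ = -2: largest Jordan block has size 1, contributing (x + 2)
  λ = 1: largest Jordan block has size 1, contributing (x − 1)
  λ = 5: largest Jordan block has size 1, contributing (x − 5)

So m_A(x) = (x - 5)*(x - 1)*(x + 2) = x^3 - 4*x^2 - 7*x + 10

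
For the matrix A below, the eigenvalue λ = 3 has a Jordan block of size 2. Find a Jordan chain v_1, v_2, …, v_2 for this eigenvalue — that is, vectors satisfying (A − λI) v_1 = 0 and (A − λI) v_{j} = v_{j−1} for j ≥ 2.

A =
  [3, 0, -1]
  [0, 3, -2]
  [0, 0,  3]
A Jordan chain for λ = 3 of length 2:
v_1 = (-1, -2, 0)ᵀ
v_2 = (0, 0, 1)ᵀ

Let N = A − (3)·I. We want v_2 with N^2 v_2 = 0 but N^1 v_2 ≠ 0; then v_{j-1} := N · v_j for j = 2, …, 2.

Pick v_2 = (0, 0, 1)ᵀ.
Then v_1 = N · v_2 = (-1, -2, 0)ᵀ.

Sanity check: (A − (3)·I) v_1 = (0, 0, 0)ᵀ = 0. ✓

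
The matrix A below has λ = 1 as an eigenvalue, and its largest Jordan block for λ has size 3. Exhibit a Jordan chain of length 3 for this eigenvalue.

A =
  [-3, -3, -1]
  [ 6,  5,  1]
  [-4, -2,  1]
A Jordan chain for λ = 1 of length 3:
v_1 = (2, -4, 4)ᵀ
v_2 = (-4, 6, -4)ᵀ
v_3 = (1, 0, 0)ᵀ

Let N = A − (1)·I. We want v_3 with N^3 v_3 = 0 but N^2 v_3 ≠ 0; then v_{j-1} := N · v_j for j = 3, …, 2.

Pick v_3 = (1, 0, 0)ᵀ.
Then v_2 = N · v_3 = (-4, 6, -4)ᵀ.
Then v_1 = N · v_2 = (2, -4, 4)ᵀ.

Sanity check: (A − (1)·I) v_1 = (0, 0, 0)ᵀ = 0. ✓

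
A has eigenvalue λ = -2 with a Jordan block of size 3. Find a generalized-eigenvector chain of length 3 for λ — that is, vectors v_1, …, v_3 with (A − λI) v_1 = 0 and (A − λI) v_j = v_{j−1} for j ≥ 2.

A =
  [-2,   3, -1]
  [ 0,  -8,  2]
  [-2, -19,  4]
A Jordan chain for λ = -2 of length 3:
v_1 = (2, -4, -12)ᵀ
v_2 = (0, 0, -2)ᵀ
v_3 = (1, 0, 0)ᵀ

Let N = A − (-2)·I. We want v_3 with N^3 v_3 = 0 but N^2 v_3 ≠ 0; then v_{j-1} := N · v_j for j = 3, …, 2.

Pick v_3 = (1, 0, 0)ᵀ.
Then v_2 = N · v_3 = (0, 0, -2)ᵀ.
Then v_1 = N · v_2 = (2, -4, -12)ᵀ.

Sanity check: (A − (-2)·I) v_1 = (0, 0, 0)ᵀ = 0. ✓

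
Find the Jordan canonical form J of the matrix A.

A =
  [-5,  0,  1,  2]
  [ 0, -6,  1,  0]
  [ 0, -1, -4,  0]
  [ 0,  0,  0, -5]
J_3(-5) ⊕ J_1(-5)

The characteristic polynomial is
  det(x·I − A) = x^4 + 20*x^3 + 150*x^2 + 500*x + 625 = (x + 5)^4

Eigenvalues and multiplicities (the geometric multiplicity of λ is n − rank(A − λI), which equals the number of Jordan blocks for λ):
  λ = -5: algebraic multiplicity = 4, geometric multiplicity = 2

Determining the block sizes for each eigenvalue:
  λ = -5: with am = 4 and gm = 2, the partition is not yet determined (e.g. several partitions of 4 into 2 parts exist). Let N = A − (-5)·I. Computing rank(N^1) = 2, rank(N^2) = 1, rank(N^3) = 0; the number of blocks of size ≥ j is rank(N^{j−1}) − rank(N^j), giving [2, 1, 1]. So we have 1 block(s) of size 3, 1 block(s) of size 1 → block sizes [3, 1]

Assembling the blocks gives a Jordan form
J =
  [-5,  1,  0,  0]
  [ 0, -5,  1,  0]
  [ 0,  0, -5,  0]
  [ 0,  0,  0, -5]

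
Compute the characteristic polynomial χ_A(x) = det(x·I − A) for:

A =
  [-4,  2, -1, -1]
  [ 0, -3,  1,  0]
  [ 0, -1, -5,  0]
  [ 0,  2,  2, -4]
x^4 + 16*x^3 + 96*x^2 + 256*x + 256

Expanding det(x·I − A) (e.g. by cofactor expansion or by noting that A is similar to its Jordan form J, which has the same characteristic polynomial as A) gives
  χ_A(x) = x^4 + 16*x^3 + 96*x^2 + 256*x + 256
which factors as (x + 4)^4. The eigenvalues (with algebraic multiplicities) are λ = -4 with multiplicity 4.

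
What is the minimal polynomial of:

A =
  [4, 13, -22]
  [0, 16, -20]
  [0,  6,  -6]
x^3 - 14*x^2 + 64*x - 96

The characteristic polynomial is χ_A(x) = (x - 6)*(x - 4)^2, so the eigenvalues are known. The minimal polynomial is
  m_A(x) = Π_λ (x − λ)^{k_λ}
where k_λ is the size of the *largest* Jordan block for λ (equivalently, the smallest k with (A − λI)^k v = 0 for every generalised eigenvector v of λ).

  λ = 4: largest Jordan block has size 2, contributing (x − 4)^2
  λ = 6: largest Jordan block has size 1, contributing (x − 6)

So m_A(x) = (x - 6)*(x - 4)^2 = x^3 - 14*x^2 + 64*x - 96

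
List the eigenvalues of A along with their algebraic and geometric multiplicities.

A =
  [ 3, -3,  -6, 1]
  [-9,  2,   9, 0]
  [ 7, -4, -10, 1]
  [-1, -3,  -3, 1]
λ = -1: alg = 4, geom = 2

Step 1 — factor the characteristic polynomial to read off the algebraic multiplicities:
  χ_A(x) = (x + 1)^4

Step 2 — compute geometric multiplicities via the rank-nullity identity g(λ) = n − rank(A − λI):
  rank(A − (-1)·I) = 2, so dim ker(A − (-1)·I) = n − 2 = 2

Summary:
  λ = -1: algebraic multiplicity = 4, geometric multiplicity = 2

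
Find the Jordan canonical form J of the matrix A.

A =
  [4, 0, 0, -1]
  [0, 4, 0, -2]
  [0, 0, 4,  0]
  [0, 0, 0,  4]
J_2(4) ⊕ J_1(4) ⊕ J_1(4)

The characteristic polynomial is
  det(x·I − A) = x^4 - 16*x^3 + 96*x^2 - 256*x + 256 = (x - 4)^4

Eigenvalues and multiplicities (the geometric multiplicity of λ is n − rank(A − λI), which equals the number of Jordan blocks for λ):
  λ = 4: algebraic multiplicity = 4, geometric multiplicity = 3

Determining the block sizes for each eigenvalue:
  λ = 4: 3 blocks summing to 4 forces exactly one block of size 2 and the rest size 1 → block sizes [2, 1, 1]

Assembling the blocks gives a Jordan form
J =
  [4, 1, 0, 0]
  [0, 4, 0, 0]
  [0, 0, 4, 0]
  [0, 0, 0, 4]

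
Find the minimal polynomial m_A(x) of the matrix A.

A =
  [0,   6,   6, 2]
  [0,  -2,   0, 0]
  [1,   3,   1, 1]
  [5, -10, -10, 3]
x^3 - 4*x^2 - 3*x + 18

The characteristic polynomial is χ_A(x) = (x - 3)^2*(x + 2)^2, so the eigenvalues are known. The minimal polynomial is
  m_A(x) = Π_λ (x − λ)^{k_λ}
where k_λ is the size of the *largest* Jordan block for λ (equivalently, the smallest k with (A − λI)^k v = 0 for every generalised eigenvector v of λ).

  λ = -2: largest Jordan block has size 1, contributing (x + 2)
  λ = 3: largest Jordan block has size 2, contributing (x − 3)^2

So m_A(x) = (x - 3)^2*(x + 2) = x^3 - 4*x^2 - 3*x + 18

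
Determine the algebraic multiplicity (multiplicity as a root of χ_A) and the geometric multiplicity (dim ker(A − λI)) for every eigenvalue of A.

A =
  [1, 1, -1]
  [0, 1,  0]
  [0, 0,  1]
λ = 1: alg = 3, geom = 2

Step 1 — factor the characteristic polynomial to read off the algebraic multiplicities:
  χ_A(x) = (x - 1)^3

Step 2 — compute geometric multiplicities via the rank-nullity identity g(λ) = n − rank(A − λI):
  rank(A − (1)·I) = 1, so dim ker(A − (1)·I) = n − 1 = 2

Summary:
  λ = 1: algebraic multiplicity = 3, geometric multiplicity = 2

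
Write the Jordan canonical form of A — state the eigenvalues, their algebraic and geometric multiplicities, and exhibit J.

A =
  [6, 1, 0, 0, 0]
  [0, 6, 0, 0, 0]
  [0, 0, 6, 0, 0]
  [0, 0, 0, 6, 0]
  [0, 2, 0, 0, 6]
J_2(6) ⊕ J_1(6) ⊕ J_1(6) ⊕ J_1(6)

The characteristic polynomial is
  det(x·I − A) = x^5 - 30*x^4 + 360*x^3 - 2160*x^2 + 6480*x - 7776 = (x - 6)^5

Eigenvalues and multiplicities (the geometric multiplicity of λ is n − rank(A − λI), which equals the number of Jordan blocks for λ):
  λ = 6: algebraic multiplicity = 5, geometric multiplicity = 4

Determining the block sizes for each eigenvalue:
  λ = 6: 4 blocks summing to 5 forces exactly one block of size 2 and the rest size 1 → block sizes [2, 1, 1, 1]

Assembling the blocks gives a Jordan form
J =
  [6, 1, 0, 0, 0]
  [0, 6, 0, 0, 0]
  [0, 0, 6, 0, 0]
  [0, 0, 0, 6, 0]
  [0, 0, 0, 0, 6]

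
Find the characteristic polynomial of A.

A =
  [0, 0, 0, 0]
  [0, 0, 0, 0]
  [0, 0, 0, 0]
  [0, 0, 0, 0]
x^4

Expanding det(x·I − A) (e.g. by cofactor expansion or by noting that A is similar to its Jordan form J, which has the same characteristic polynomial as A) gives
  χ_A(x) = x^4
which factors as x^4. The eigenvalues (with algebraic multiplicities) are λ = 0 with multiplicity 4.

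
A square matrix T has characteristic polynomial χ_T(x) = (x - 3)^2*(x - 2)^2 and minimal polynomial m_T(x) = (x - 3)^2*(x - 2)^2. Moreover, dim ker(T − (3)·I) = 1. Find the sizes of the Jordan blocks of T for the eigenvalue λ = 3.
Block sizes for λ = 3: [2]

Step 1 — from the characteristic polynomial, algebraic multiplicity of λ = 3 is 2. From dim ker(T − (3)·I) = 1, there are exactly 1 Jordan blocks for λ = 3.
Step 2 — from the minimal polynomial, the factor (x − 3)^2 tells us the largest block for λ = 3 has size 2.
Step 3 — with total size 2, 1 blocks, and largest block 2, the block sizes (in nonincreasing order) are [2].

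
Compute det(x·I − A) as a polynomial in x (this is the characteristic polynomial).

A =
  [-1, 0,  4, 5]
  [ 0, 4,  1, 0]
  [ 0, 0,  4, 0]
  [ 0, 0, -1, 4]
x^4 - 11*x^3 + 36*x^2 - 16*x - 64

Expanding det(x·I − A) (e.g. by cofactor expansion or by noting that A is similar to its Jordan form J, which has the same characteristic polynomial as A) gives
  χ_A(x) = x^4 - 11*x^3 + 36*x^2 - 16*x - 64
which factors as (x - 4)^3*(x + 1). The eigenvalues (with algebraic multiplicities) are λ = -1 with multiplicity 1, λ = 4 with multiplicity 3.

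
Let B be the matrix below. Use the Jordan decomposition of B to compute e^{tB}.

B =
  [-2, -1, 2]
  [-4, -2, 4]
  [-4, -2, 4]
e^{tB} =
  [1 - 2*t, -t, 2*t]
  [-4*t, 1 - 2*t, 4*t]
  [-4*t, -2*t, 4*t + 1]

Strategy: write B = P · J · P⁻¹ where J is a Jordan canonical form, so e^{tB} = P · e^{tJ} · P⁻¹, and e^{tJ} can be computed block-by-block.

B has Jordan form
J =
  [0, 1, 0]
  [0, 0, 0]
  [0, 0, 0]
(up to reordering of blocks).

Per-block formulas:
  For a 1×1 block at λ = 0: exp(t · [0]) = [e^(0t)].
  For a 2×2 Jordan block J_2(0): exp(t · J_2(0)) = e^(0t)·(I + t·N), where N is the 2×2 nilpotent shift.

After assembling e^{tJ} and conjugating by P, we get:

e^{tB} =
  [1 - 2*t, -t, 2*t]
  [-4*t, 1 - 2*t, 4*t]
  [-4*t, -2*t, 4*t + 1]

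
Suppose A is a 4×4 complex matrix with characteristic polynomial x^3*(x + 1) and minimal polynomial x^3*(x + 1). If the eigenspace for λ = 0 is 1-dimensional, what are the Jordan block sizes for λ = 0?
Block sizes for λ = 0: [3]

Step 1 — from the characteristic polynomial, algebraic multiplicity of λ = 0 is 3. From dim ker(A − (0)·I) = 1, there are exactly 1 Jordan blocks for λ = 0.
Step 2 — from the minimal polynomial, the factor (x − 0)^3 tells us the largest block for λ = 0 has size 3.
Step 3 — with total size 3, 1 blocks, and largest block 3, the block sizes (in nonincreasing order) are [3].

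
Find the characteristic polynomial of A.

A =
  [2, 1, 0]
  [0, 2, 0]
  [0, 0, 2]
x^3 - 6*x^2 + 12*x - 8

Expanding det(x·I − A) (e.g. by cofactor expansion or by noting that A is similar to its Jordan form J, which has the same characteristic polynomial as A) gives
  χ_A(x) = x^3 - 6*x^2 + 12*x - 8
which factors as (x - 2)^3. The eigenvalues (with algebraic multiplicities) are λ = 2 with multiplicity 3.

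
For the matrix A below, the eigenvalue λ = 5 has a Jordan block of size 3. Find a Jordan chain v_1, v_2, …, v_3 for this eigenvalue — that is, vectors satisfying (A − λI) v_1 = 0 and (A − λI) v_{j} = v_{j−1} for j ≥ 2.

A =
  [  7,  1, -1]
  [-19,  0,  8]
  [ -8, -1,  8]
A Jordan chain for λ = 5 of length 3:
v_1 = (-7, -7, -21)ᵀ
v_2 = (2, -19, -8)ᵀ
v_3 = (1, 0, 0)ᵀ

Let N = A − (5)·I. We want v_3 with N^3 v_3 = 0 but N^2 v_3 ≠ 0; then v_{j-1} := N · v_j for j = 3, …, 2.

Pick v_3 = (1, 0, 0)ᵀ.
Then v_2 = N · v_3 = (2, -19, -8)ᵀ.
Then v_1 = N · v_2 = (-7, -7, -21)ᵀ.

Sanity check: (A − (5)·I) v_1 = (0, 0, 0)ᵀ = 0. ✓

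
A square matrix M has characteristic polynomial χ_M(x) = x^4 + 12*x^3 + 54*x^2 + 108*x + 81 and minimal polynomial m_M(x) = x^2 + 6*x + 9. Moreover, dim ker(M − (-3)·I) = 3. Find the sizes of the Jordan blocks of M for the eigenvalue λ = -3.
Block sizes for λ = -3: [2, 1, 1]

Step 1 — from the characteristic polynomial, algebraic multiplicity of λ = -3 is 4. From dim ker(M − (-3)·I) = 3, there are exactly 3 Jordan blocks for λ = -3.
Step 2 — from the minimal polynomial, the factor (x + 3)^2 tells us the largest block for λ = -3 has size 2.
Step 3 — with total size 4, 3 blocks, and largest block 2, the block sizes (in nonincreasing order) are [2, 1, 1].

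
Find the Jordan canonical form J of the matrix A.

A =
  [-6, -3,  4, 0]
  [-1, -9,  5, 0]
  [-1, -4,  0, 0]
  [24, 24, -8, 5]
J_3(-5) ⊕ J_1(5)

The characteristic polynomial is
  det(x·I − A) = x^4 + 10*x^3 - 250*x - 625 = (x - 5)*(x + 5)^3

Eigenvalues and multiplicities (the geometric multiplicity of λ is n − rank(A − λI), which equals the number of Jordan blocks for λ):
  λ = -5: algebraic multiplicity = 3, geometric multiplicity = 1
  λ = 5: algebraic multiplicity = 1, geometric multiplicity = 1

Determining the block sizes for each eigenvalue:
  λ = -5: one block (gm = 1), so the single block has size am = 3 → block sizes [3]
  λ = 5: one block (gm = 1), so the single block has size am = 1 → block sizes [1]

Assembling the blocks gives a Jordan form
J =
  [-5,  1,  0, 0]
  [ 0, -5,  1, 0]
  [ 0,  0, -5, 0]
  [ 0,  0,  0, 5]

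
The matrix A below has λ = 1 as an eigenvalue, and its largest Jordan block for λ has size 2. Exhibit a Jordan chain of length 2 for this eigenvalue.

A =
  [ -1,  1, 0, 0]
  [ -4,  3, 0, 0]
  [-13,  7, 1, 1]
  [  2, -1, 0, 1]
A Jordan chain for λ = 1 of length 2:
v_1 = (-2, -4, -13, 2)ᵀ
v_2 = (1, 0, 0, 0)ᵀ

Let N = A − (1)·I. We want v_2 with N^2 v_2 = 0 but N^1 v_2 ≠ 0; then v_{j-1} := N · v_j for j = 2, …, 2.

Pick v_2 = (1, 0, 0, 0)ᵀ.
Then v_1 = N · v_2 = (-2, -4, -13, 2)ᵀ.

Sanity check: (A − (1)·I) v_1 = (0, 0, 0, 0)ᵀ = 0. ✓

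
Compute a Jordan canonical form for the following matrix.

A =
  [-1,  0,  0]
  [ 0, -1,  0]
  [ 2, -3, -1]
J_2(-1) ⊕ J_1(-1)

The characteristic polynomial is
  det(x·I − A) = x^3 + 3*x^2 + 3*x + 1 = (x + 1)^3

Eigenvalues and multiplicities (the geometric multiplicity of λ is n − rank(A − λI), which equals the number of Jordan blocks for λ):
  λ = -1: algebraic multiplicity = 3, geometric multiplicity = 2

Determining the block sizes for each eigenvalue:
  λ = -1: 2 blocks summing to 3 forces exactly one block of size 2 and the rest size 1 → block sizes [2, 1]

Assembling the blocks gives a Jordan form
J =
  [-1,  1,  0]
  [ 0, -1,  0]
  [ 0,  0, -1]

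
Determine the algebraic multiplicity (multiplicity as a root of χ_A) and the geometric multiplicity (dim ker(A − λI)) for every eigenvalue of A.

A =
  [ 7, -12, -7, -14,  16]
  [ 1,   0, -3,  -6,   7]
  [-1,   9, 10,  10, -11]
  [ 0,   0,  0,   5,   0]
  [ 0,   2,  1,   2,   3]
λ = 5: alg = 5, geom = 3

Step 1 — factor the characteristic polynomial to read off the algebraic multiplicities:
  χ_A(x) = (x - 5)^5

Step 2 — compute geometric multiplicities via the rank-nullity identity g(λ) = n − rank(A − λI):
  rank(A − (5)·I) = 2, so dim ker(A − (5)·I) = n − 2 = 3

Summary:
  λ = 5: algebraic multiplicity = 5, geometric multiplicity = 3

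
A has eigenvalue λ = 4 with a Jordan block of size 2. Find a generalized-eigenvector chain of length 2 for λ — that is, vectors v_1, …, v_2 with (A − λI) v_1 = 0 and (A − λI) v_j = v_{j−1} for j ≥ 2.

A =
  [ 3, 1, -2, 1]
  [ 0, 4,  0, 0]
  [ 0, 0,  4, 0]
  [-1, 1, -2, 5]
A Jordan chain for λ = 4 of length 2:
v_1 = (-1, 0, 0, -1)ᵀ
v_2 = (1, 0, 0, 0)ᵀ

Let N = A − (4)·I. We want v_2 with N^2 v_2 = 0 but N^1 v_2 ≠ 0; then v_{j-1} := N · v_j for j = 2, …, 2.

Pick v_2 = (1, 0, 0, 0)ᵀ.
Then v_1 = N · v_2 = (-1, 0, 0, -1)ᵀ.

Sanity check: (A − (4)·I) v_1 = (0, 0, 0, 0)ᵀ = 0. ✓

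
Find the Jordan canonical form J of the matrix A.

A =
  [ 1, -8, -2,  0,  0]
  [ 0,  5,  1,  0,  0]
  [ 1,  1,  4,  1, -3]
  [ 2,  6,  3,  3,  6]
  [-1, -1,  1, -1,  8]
J_1(1) ⊕ J_3(5) ⊕ J_1(5)

The characteristic polynomial is
  det(x·I − A) = x^5 - 21*x^4 + 170*x^3 - 650*x^2 + 1125*x - 625 = (x - 5)^4*(x - 1)

Eigenvalues and multiplicities (the geometric multiplicity of λ is n − rank(A − λI), which equals the number of Jordan blocks for λ):
  λ = 1: algebraic multiplicity = 1, geometric multiplicity = 1
  λ = 5: algebraic multiplicity = 4, geometric multiplicity = 2

Determining the block sizes for each eigenvalue:
  λ = 1: one block (gm = 1), so the single block has size am = 1 → block sizes [1]
  λ = 5: with am = 4 and gm = 2, the partition is not yet determined (e.g. several partitions of 4 into 2 parts exist). Let N = A − (5)·I. Computing rank(N^1) = 3, rank(N^2) = 2, rank(N^3) = 1; the number of blocks of size ≥ j is rank(N^{j−1}) − rank(N^j), giving [2, 1, 1]. So we have 1 block(s) of size 3, 1 block(s) of size 1 → block sizes [3, 1]

Assembling the blocks gives a Jordan form
J =
  [1, 0, 0, 0, 0]
  [0, 5, 1, 0, 0]
  [0, 0, 5, 1, 0]
  [0, 0, 0, 5, 0]
  [0, 0, 0, 0, 5]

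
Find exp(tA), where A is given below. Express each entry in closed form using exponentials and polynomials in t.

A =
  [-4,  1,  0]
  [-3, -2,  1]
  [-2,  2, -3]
e^{tA} =
  [-t^2*exp(-3*t) - t*exp(-3*t) + exp(-3*t), t*exp(-3*t), t^2*exp(-3*t)/2]
  [-t^2*exp(-3*t) - 3*t*exp(-3*t), t*exp(-3*t) + exp(-3*t), t^2*exp(-3*t)/2 + t*exp(-3*t)]
  [-2*t^2*exp(-3*t) - 2*t*exp(-3*t), 2*t*exp(-3*t), t^2*exp(-3*t) + exp(-3*t)]

Strategy: write A = P · J · P⁻¹ where J is a Jordan canonical form, so e^{tA} = P · e^{tJ} · P⁻¹, and e^{tJ} can be computed block-by-block.

A has Jordan form
J =
  [-3,  1,  0]
  [ 0, -3,  1]
  [ 0,  0, -3]
(up to reordering of blocks).

Per-block formulas:
  For a 3×3 Jordan block J_3(-3): exp(t · J_3(-3)) = e^(-3t)·(I + t·N + (t^2/2)·N^2), where N is the 3×3 nilpotent shift.

After assembling e^{tJ} and conjugating by P, we get:

e^{tA} =
  [-t^2*exp(-3*t) - t*exp(-3*t) + exp(-3*t), t*exp(-3*t), t^2*exp(-3*t)/2]
  [-t^2*exp(-3*t) - 3*t*exp(-3*t), t*exp(-3*t) + exp(-3*t), t^2*exp(-3*t)/2 + t*exp(-3*t)]
  [-2*t^2*exp(-3*t) - 2*t*exp(-3*t), 2*t*exp(-3*t), t^2*exp(-3*t) + exp(-3*t)]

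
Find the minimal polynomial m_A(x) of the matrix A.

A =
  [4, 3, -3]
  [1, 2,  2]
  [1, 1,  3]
x^3 - 9*x^2 + 24*x - 16

The characteristic polynomial is χ_A(x) = (x - 4)^2*(x - 1), so the eigenvalues are known. The minimal polynomial is
  m_A(x) = Π_λ (x − λ)^{k_λ}
where k_λ is the size of the *largest* Jordan block for λ (equivalently, the smallest k with (A − λI)^k v = 0 for every generalised eigenvector v of λ).

  λ = 1: largest Jordan block has size 1, contributing (x − 1)
  λ = 4: largest Jordan block has size 2, contributing (x − 4)^2

So m_A(x) = (x - 4)^2*(x - 1) = x^3 - 9*x^2 + 24*x - 16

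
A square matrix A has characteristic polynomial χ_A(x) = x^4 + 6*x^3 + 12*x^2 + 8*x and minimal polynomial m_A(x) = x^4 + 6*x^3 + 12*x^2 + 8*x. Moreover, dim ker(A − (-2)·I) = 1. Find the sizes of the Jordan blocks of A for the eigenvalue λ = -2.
Block sizes for λ = -2: [3]

Step 1 — from the characteristic polynomial, algebraic multiplicity of λ = -2 is 3. From dim ker(A − (-2)·I) = 1, there are exactly 1 Jordan blocks for λ = -2.
Step 2 — from the minimal polynomial, the factor (x + 2)^3 tells us the largest block for λ = -2 has size 3.
Step 3 — with total size 3, 1 blocks, and largest block 3, the block sizes (in nonincreasing order) are [3].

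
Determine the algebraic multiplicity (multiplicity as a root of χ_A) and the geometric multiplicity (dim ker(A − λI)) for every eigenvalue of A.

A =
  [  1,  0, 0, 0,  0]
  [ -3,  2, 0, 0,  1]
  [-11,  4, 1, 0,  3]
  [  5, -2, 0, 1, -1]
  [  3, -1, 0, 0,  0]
λ = 1: alg = 5, geom = 3

Step 1 — factor the characteristic polynomial to read off the algebraic multiplicities:
  χ_A(x) = (x - 1)^5

Step 2 — compute geometric multiplicities via the rank-nullity identity g(λ) = n − rank(A − λI):
  rank(A − (1)·I) = 2, so dim ker(A − (1)·I) = n − 2 = 3

Summary:
  λ = 1: algebraic multiplicity = 5, geometric multiplicity = 3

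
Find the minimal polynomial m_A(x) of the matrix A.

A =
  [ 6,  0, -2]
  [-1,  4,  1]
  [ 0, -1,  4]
x^3 - 14*x^2 + 65*x - 100

The characteristic polynomial is χ_A(x) = (x - 5)^2*(x - 4), so the eigenvalues are known. The minimal polynomial is
  m_A(x) = Π_λ (x − λ)^{k_λ}
where k_λ is the size of the *largest* Jordan block for λ (equivalently, the smallest k with (A − λI)^k v = 0 for every generalised eigenvector v of λ).

  λ = 4: largest Jordan block has size 1, contributing (x − 4)
  λ = 5: largest Jordan block has size 2, contributing (x − 5)^2

So m_A(x) = (x - 5)^2*(x - 4) = x^3 - 14*x^2 + 65*x - 100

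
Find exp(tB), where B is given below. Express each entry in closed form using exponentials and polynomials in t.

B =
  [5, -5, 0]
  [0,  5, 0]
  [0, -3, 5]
e^{tB} =
  [exp(5*t), -5*t*exp(5*t), 0]
  [0, exp(5*t), 0]
  [0, -3*t*exp(5*t), exp(5*t)]

Strategy: write B = P · J · P⁻¹ where J is a Jordan canonical form, so e^{tB} = P · e^{tJ} · P⁻¹, and e^{tJ} can be computed block-by-block.

B has Jordan form
J =
  [5, 1, 0]
  [0, 5, 0]
  [0, 0, 5]
(up to reordering of blocks).

Per-block formulas:
  For a 2×2 Jordan block J_2(5): exp(t · J_2(5)) = e^(5t)·(I + t·N), where N is the 2×2 nilpotent shift.
  For a 1×1 block at λ = 5: exp(t · [5]) = [e^(5t)].

After assembling e^{tJ} and conjugating by P, we get:

e^{tB} =
  [exp(5*t), -5*t*exp(5*t), 0]
  [0, exp(5*t), 0]
  [0, -3*t*exp(5*t), exp(5*t)]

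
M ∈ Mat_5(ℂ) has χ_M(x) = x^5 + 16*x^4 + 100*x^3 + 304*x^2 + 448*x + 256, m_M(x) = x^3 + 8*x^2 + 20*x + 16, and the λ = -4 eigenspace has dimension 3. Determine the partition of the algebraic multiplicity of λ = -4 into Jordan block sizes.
Block sizes for λ = -4: [1, 1, 1]

Step 1 — from the characteristic polynomial, algebraic multiplicity of λ = -4 is 3. From dim ker(M − (-4)·I) = 3, there are exactly 3 Jordan blocks for λ = -4.
Step 2 — from the minimal polynomial, the factor (x + 4) tells us the largest block for λ = -4 has size 1.
Step 3 — with total size 3, 3 blocks, and largest block 1, the block sizes (in nonincreasing order) are [1, 1, 1].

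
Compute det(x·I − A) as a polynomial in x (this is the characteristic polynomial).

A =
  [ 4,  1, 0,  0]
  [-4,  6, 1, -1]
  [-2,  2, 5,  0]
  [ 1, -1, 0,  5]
x^4 - 20*x^3 + 150*x^2 - 500*x + 625

Expanding det(x·I − A) (e.g. by cofactor expansion or by noting that A is similar to its Jordan form J, which has the same characteristic polynomial as A) gives
  χ_A(x) = x^4 - 20*x^3 + 150*x^2 - 500*x + 625
which factors as (x - 5)^4. The eigenvalues (with algebraic multiplicities) are λ = 5 with multiplicity 4.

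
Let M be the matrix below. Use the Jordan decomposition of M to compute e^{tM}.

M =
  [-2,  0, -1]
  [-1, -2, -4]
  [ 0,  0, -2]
e^{tM} =
  [exp(-2*t), 0, -t*exp(-2*t)]
  [-t*exp(-2*t), exp(-2*t), t^2*exp(-2*t)/2 - 4*t*exp(-2*t)]
  [0, 0, exp(-2*t)]

Strategy: write M = P · J · P⁻¹ where J is a Jordan canonical form, so e^{tM} = P · e^{tJ} · P⁻¹, and e^{tJ} can be computed block-by-block.

M has Jordan form
J =
  [-2,  1,  0]
  [ 0, -2,  1]
  [ 0,  0, -2]
(up to reordering of blocks).

Per-block formulas:
  For a 3×3 Jordan block J_3(-2): exp(t · J_3(-2)) = e^(-2t)·(I + t·N + (t^2/2)·N^2), where N is the 3×3 nilpotent shift.

After assembling e^{tJ} and conjugating by P, we get:

e^{tM} =
  [exp(-2*t), 0, -t*exp(-2*t)]
  [-t*exp(-2*t), exp(-2*t), t^2*exp(-2*t)/2 - 4*t*exp(-2*t)]
  [0, 0, exp(-2*t)]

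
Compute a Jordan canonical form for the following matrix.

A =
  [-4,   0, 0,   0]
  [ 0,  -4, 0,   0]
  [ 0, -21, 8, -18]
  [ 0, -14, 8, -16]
J_2(-4) ⊕ J_1(-4) ⊕ J_1(-4)

The characteristic polynomial is
  det(x·I − A) = x^4 + 16*x^3 + 96*x^2 + 256*x + 256 = (x + 4)^4

Eigenvalues and multiplicities (the geometric multiplicity of λ is n − rank(A − λI), which equals the number of Jordan blocks for λ):
  λ = -4: algebraic multiplicity = 4, geometric multiplicity = 3

Determining the block sizes for each eigenvalue:
  λ = -4: 3 blocks summing to 4 forces exactly one block of size 2 and the rest size 1 → block sizes [2, 1, 1]

Assembling the blocks gives a Jordan form
J =
  [-4,  1,  0,  0]
  [ 0, -4,  0,  0]
  [ 0,  0, -4,  0]
  [ 0,  0,  0, -4]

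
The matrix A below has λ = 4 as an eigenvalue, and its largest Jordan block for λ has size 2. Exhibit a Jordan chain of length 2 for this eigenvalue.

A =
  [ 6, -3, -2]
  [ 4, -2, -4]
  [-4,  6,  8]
A Jordan chain for λ = 4 of length 2:
v_1 = (2, 4, -4)ᵀ
v_2 = (1, 0, 0)ᵀ

Let N = A − (4)·I. We want v_2 with N^2 v_2 = 0 but N^1 v_2 ≠ 0; then v_{j-1} := N · v_j for j = 2, …, 2.

Pick v_2 = (1, 0, 0)ᵀ.
Then v_1 = N · v_2 = (2, 4, -4)ᵀ.

Sanity check: (A − (4)·I) v_1 = (0, 0, 0)ᵀ = 0. ✓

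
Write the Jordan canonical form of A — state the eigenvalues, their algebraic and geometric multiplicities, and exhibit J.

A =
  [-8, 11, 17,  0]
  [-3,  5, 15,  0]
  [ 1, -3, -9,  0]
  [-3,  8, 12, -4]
J_3(-4) ⊕ J_1(-4)

The characteristic polynomial is
  det(x·I − A) = x^4 + 16*x^3 + 96*x^2 + 256*x + 256 = (x + 4)^4

Eigenvalues and multiplicities (the geometric multiplicity of λ is n − rank(A − λI), which equals the number of Jordan blocks for λ):
  λ = -4: algebraic multiplicity = 4, geometric multiplicity = 2

Determining the block sizes for each eigenvalue:
  λ = -4: with am = 4 and gm = 2, the partition is not yet determined (e.g. several partitions of 4 into 2 parts exist). Let N = A − (-4)·I. Computing rank(N^1) = 2, rank(N^2) = 1, rank(N^3) = 0; the number of blocks of size ≥ j is rank(N^{j−1}) − rank(N^j), giving [2, 1, 1]. So we have 1 block(s) of size 3, 1 block(s) of size 1 → block sizes [3, 1]

Assembling the blocks gives a Jordan form
J =
  [-4,  1,  0,  0]
  [ 0, -4,  1,  0]
  [ 0,  0, -4,  0]
  [ 0,  0,  0, -4]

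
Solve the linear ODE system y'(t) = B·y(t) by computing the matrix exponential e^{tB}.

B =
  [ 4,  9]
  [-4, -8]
e^{tB} =
  [6*t*exp(-2*t) + exp(-2*t), 9*t*exp(-2*t)]
  [-4*t*exp(-2*t), -6*t*exp(-2*t) + exp(-2*t)]

Strategy: write B = P · J · P⁻¹ where J is a Jordan canonical form, so e^{tB} = P · e^{tJ} · P⁻¹, and e^{tJ} can be computed block-by-block.

B has Jordan form
J =
  [-2,  1]
  [ 0, -2]
(up to reordering of blocks).

Per-block formulas:
  For a 2×2 Jordan block J_2(-2): exp(t · J_2(-2)) = e^(-2t)·(I + t·N), where N is the 2×2 nilpotent shift.

After assembling e^{tJ} and conjugating by P, we get:

e^{tB} =
  [6*t*exp(-2*t) + exp(-2*t), 9*t*exp(-2*t)]
  [-4*t*exp(-2*t), -6*t*exp(-2*t) + exp(-2*t)]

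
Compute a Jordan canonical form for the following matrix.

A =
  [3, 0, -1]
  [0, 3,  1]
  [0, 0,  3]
J_2(3) ⊕ J_1(3)

The characteristic polynomial is
  det(x·I − A) = x^3 - 9*x^2 + 27*x - 27 = (x - 3)^3

Eigenvalues and multiplicities (the geometric multiplicity of λ is n − rank(A − λI), which equals the number of Jordan blocks for λ):
  λ = 3: algebraic multiplicity = 3, geometric multiplicity = 2

Determining the block sizes for each eigenvalue:
  λ = 3: 2 blocks summing to 3 forces exactly one block of size 2 and the rest size 1 → block sizes [2, 1]

Assembling the blocks gives a Jordan form
J =
  [3, 1, 0]
  [0, 3, 0]
  [0, 0, 3]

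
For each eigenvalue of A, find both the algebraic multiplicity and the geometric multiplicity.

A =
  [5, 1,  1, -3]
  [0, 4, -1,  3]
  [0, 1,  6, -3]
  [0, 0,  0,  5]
λ = 5: alg = 4, geom = 3

Step 1 — factor the characteristic polynomial to read off the algebraic multiplicities:
  χ_A(x) = (x - 5)^4

Step 2 — compute geometric multiplicities via the rank-nullity identity g(λ) = n − rank(A − λI):
  rank(A − (5)·I) = 1, so dim ker(A − (5)·I) = n − 1 = 3

Summary:
  λ = 5: algebraic multiplicity = 4, geometric multiplicity = 3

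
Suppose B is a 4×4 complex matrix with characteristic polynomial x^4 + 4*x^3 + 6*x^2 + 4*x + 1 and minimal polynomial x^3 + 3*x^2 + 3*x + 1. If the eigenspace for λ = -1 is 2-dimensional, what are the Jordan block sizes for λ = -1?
Block sizes for λ = -1: [3, 1]

Step 1 — from the characteristic polynomial, algebraic multiplicity of λ = -1 is 4. From dim ker(B − (-1)·I) = 2, there are exactly 2 Jordan blocks for λ = -1.
Step 2 — from the minimal polynomial, the factor (x + 1)^3 tells us the largest block for λ = -1 has size 3.
Step 3 — with total size 4, 2 blocks, and largest block 3, the block sizes (in nonincreasing order) are [3, 1].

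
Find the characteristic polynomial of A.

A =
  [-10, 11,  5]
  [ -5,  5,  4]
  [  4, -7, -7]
x^3 + 12*x^2 + 48*x + 64

Expanding det(x·I − A) (e.g. by cofactor expansion or by noting that A is similar to its Jordan form J, which has the same characteristic polynomial as A) gives
  χ_A(x) = x^3 + 12*x^2 + 48*x + 64
which factors as (x + 4)^3. The eigenvalues (with algebraic multiplicities) are λ = -4 with multiplicity 3.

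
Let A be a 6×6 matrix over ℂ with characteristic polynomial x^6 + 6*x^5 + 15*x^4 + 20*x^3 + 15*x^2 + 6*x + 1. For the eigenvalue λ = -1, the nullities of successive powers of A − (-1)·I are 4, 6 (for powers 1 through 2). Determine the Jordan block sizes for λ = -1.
Block sizes for λ = -1: [2, 2, 1, 1]

From the dimensions of kernels of powers, the number of Jordan blocks of size at least j is d_j − d_{j−1} where d_j = dim ker(N^j) (with d_0 = 0). Computing the differences gives [4, 2].
The number of blocks of size exactly k is (#blocks of size ≥ k) − (#blocks of size ≥ k + 1), so the partition is: 2 block(s) of size 1, 2 block(s) of size 2.
In nonincreasing order the block sizes are [2, 2, 1, 1].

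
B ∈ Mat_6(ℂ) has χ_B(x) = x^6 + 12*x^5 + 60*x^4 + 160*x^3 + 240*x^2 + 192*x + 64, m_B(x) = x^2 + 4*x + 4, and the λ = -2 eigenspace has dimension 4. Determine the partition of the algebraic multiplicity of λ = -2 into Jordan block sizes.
Block sizes for λ = -2: [2, 2, 1, 1]

Step 1 — from the characteristic polynomial, algebraic multiplicity of λ = -2 is 6. From dim ker(B − (-2)·I) = 4, there are exactly 4 Jordan blocks for λ = -2.
Step 2 — from the minimal polynomial, the factor (x + 2)^2 tells us the largest block for λ = -2 has size 2.
Step 3 — with total size 6, 4 blocks, and largest block 2, the block sizes (in nonincreasing order) are [2, 2, 1, 1].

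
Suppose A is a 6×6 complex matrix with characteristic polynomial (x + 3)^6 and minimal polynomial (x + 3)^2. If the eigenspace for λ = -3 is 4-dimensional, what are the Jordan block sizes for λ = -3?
Block sizes for λ = -3: [2, 2, 1, 1]

Step 1 — from the characteristic polynomial, algebraic multiplicity of λ = -3 is 6. From dim ker(A − (-3)·I) = 4, there are exactly 4 Jordan blocks for λ = -3.
Step 2 — from the minimal polynomial, the factor (x + 3)^2 tells us the largest block for λ = -3 has size 2.
Step 3 — with total size 6, 4 blocks, and largest block 2, the block sizes (in nonincreasing order) are [2, 2, 1, 1].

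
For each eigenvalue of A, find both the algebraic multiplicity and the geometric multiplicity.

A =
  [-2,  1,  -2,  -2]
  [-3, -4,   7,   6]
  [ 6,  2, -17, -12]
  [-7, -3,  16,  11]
λ = -3: alg = 4, geom = 2

Step 1 — factor the characteristic polynomial to read off the algebraic multiplicities:
  χ_A(x) = (x + 3)^4

Step 2 — compute geometric multiplicities via the rank-nullity identity g(λ) = n − rank(A − λI):
  rank(A − (-3)·I) = 2, so dim ker(A − (-3)·I) = n − 2 = 2

Summary:
  λ = -3: algebraic multiplicity = 4, geometric multiplicity = 2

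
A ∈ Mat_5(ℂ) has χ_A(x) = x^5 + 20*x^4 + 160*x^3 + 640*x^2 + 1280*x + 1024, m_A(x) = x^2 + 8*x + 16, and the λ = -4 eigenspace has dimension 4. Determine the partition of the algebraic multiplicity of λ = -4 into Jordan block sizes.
Block sizes for λ = -4: [2, 1, 1, 1]

Step 1 — from the characteristic polynomial, algebraic multiplicity of λ = -4 is 5. From dim ker(A − (-4)·I) = 4, there are exactly 4 Jordan blocks for λ = -4.
Step 2 — from the minimal polynomial, the factor (x + 4)^2 tells us the largest block for λ = -4 has size 2.
Step 3 — with total size 5, 4 blocks, and largest block 2, the block sizes (in nonincreasing order) are [2, 1, 1, 1].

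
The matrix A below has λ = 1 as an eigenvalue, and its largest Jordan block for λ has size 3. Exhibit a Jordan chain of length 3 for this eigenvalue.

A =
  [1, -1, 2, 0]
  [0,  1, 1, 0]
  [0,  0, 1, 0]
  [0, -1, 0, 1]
A Jordan chain for λ = 1 of length 3:
v_1 = (-1, 0, 0, -1)ᵀ
v_2 = (2, 1, 0, 0)ᵀ
v_3 = (0, 0, 1, 0)ᵀ

Let N = A − (1)·I. We want v_3 with N^3 v_3 = 0 but N^2 v_3 ≠ 0; then v_{j-1} := N · v_j for j = 3, …, 2.

Pick v_3 = (0, 0, 1, 0)ᵀ.
Then v_2 = N · v_3 = (2, 1, 0, 0)ᵀ.
Then v_1 = N · v_2 = (-1, 0, 0, -1)ᵀ.

Sanity check: (A − (1)·I) v_1 = (0, 0, 0, 0)ᵀ = 0. ✓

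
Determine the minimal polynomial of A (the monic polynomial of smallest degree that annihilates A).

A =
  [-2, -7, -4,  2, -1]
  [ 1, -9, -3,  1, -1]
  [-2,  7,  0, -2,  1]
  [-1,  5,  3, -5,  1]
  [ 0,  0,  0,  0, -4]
x^3 + 12*x^2 + 48*x + 64

The characteristic polynomial is χ_A(x) = (x + 4)^5, so the eigenvalues are known. The minimal polynomial is
  m_A(x) = Π_λ (x − λ)^{k_λ}
where k_λ is the size of the *largest* Jordan block for λ (equivalently, the smallest k with (A − λI)^k v = 0 for every generalised eigenvector v of λ).

  λ = -4: largest Jordan block has size 3, contributing (x + 4)^3

So m_A(x) = (x + 4)^3 = x^3 + 12*x^2 + 48*x + 64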